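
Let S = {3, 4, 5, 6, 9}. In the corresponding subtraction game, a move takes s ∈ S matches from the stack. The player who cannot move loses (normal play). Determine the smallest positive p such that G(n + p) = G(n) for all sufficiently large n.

12

n :  0  1  2  3  4  5  6  7  8  9 10 11 12 13 14 15 16 17 18 19 20 21 22 23 24 25
G :  0  0  0  1  1  1  2  2  2  3  3  3  0  0  0  1  1  1  2  2  2  3  3  3  0  0
G(n+12) = G(n) holds for n = 0,…,8 (a full window of length max(S) = 9), so the sequence is purely periodic with period 12.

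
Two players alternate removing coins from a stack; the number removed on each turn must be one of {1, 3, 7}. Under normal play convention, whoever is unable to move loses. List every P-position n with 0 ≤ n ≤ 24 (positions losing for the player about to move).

G(0) = 0
G(1) = mex{0} = 1
G(2) = mex{1} = 0
G(3) = mex{0,0} = 1
G(4) = mex{1,1} = 0
G(5) = mex{0,0} = 1
G(6) = mex{1,1} = 0
G(7) = mex{0,0,0} = 1
G(8) = mex{1,1,1} = 0
G(9) = mex{0,0,0} = 1
G(10) = mex{1,1,1} = 0
G(11) = mex{0,0,0} = 1
G(12) = mex{1,1,1} = 0
G(13) = mex{0,0,0} = 1
G(14) = mex{1,1,1} = 0
G(15) = mex{0,0,0} = 1
G(16) = mex{1,1,1} = 0
G(17) = mex{0,0,0} = 1
G(18) = mex{1,1,1} = 0
G(19) = mex{0,0,0} = 1
G(20) = mex{1,1,1} = 0
G(21) = mex{0,0,0} = 1
G(22) = mex{1,1,1} = 0
G(23) = mex{0,0,0} = 1
G(24) = mex{1,1,1} = 0
P-positions are exactly the n with G(n) = 0.

0, 2, 4, 6, 8, 10, 12, 14, 16, 18, 20, 22, 24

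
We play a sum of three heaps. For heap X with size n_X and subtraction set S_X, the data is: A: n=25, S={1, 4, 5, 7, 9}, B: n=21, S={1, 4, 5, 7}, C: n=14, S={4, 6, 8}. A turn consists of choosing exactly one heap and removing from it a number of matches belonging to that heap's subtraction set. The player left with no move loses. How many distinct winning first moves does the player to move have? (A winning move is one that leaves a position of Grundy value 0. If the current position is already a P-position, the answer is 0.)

Heap A, S = {1, 4, 5, 7, 9}:
n :  0  1  2  3  4  5  6  7  8  9 10 11 12 13 14 15 16 17 18 19 20 21 22 23 24 25
G :  0  1  0  1  2  3  2  3  0  1  0  1  2  3  2  3  0  1  0  1  2  3  2  3  0  1
G_A(25) = 1.
Heap B, S = {1, 4, 5, 7}:
n :  0  1  2  3  4  5  6  7  8  9 10 11 12 13 14 15 16 17 18 19 20 21
G :  0  1  0  1  2  3  2  3  0  1  0  1  2  3  2  3  0  1  0  1  2  3
G_B(21) = 3.
Heap C, S = {4, 6, 8}:
G(0) = 0
G(1) = mex{} = 0
G(2) = mex{} = 0
G(3) = mex{} = 0
G(4) = mex{0} = 1
G(5) = mex{0} = 1
G(6) = mex{0,0} = 1
G(7) = mex{0,0} = 1
G(8) = mex{1,0,0} = 2
G(9) = mex{1,0,0} = 2
G(10) = mex{1,1,0} = 2
G(11) = mex{1,1,0} = 2
G(12) = mex{2,1,1} = 0
G(13) = mex{2,1,1} = 0
G(14) = mex{2,2,1} = 0
G_C(14) = 0.
Combined Grundy value = 1 ⊕ 3 ⊕ 0 = 2.
A winning move leaves total XOR = 0, i.e. changes one component's Grundy value g to g ⊕ X where X is the current total.
Heap A: need g' = 1⊕2 = 3. Options: 25−1→G=0, 25−4→G=3, 25−5→G=2, 25−7→G=0, 25−9→G=0. Hits: 1.
Heap B: need g' = 3⊕2 = 1. Options: 21−1→G=2, 21−4→G=1, 21−5→G=0, 21−7→G=2. Hits: 1.
Heap C: need g' = 0⊕2 = 2. Options: 14−4→G=2, 14−6→G=2, 14−8→G=1. Hits: 2.

4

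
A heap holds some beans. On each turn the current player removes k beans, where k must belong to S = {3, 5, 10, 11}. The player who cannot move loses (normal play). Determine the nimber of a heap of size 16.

G(0) = 0
G(1) = mex{} = 0
G(2) = mex{} = 0
G(3) = mex{0} = 1
G(4) = mex{0} = 1
G(5) = mex{0,0} = 1
G(6) = mex{1,0} = 2
G(7) = mex{1,0} = 2
G(8) = mex{1,1} = 0
G(9) = mex{2,1} = 0
G(10) = mex{2,1,0} = 3
G(11) = mex{0,2,0,0} = 1
G(12) = mex{0,2,0,0} = 1
G(13) = mex{3,0,1,0} = 2
G(14) = mex{1,0,1,1} = 2
G(15) = mex{1,3,1,1} = 0
G(16) = mex{2,1,2,1} = 0

0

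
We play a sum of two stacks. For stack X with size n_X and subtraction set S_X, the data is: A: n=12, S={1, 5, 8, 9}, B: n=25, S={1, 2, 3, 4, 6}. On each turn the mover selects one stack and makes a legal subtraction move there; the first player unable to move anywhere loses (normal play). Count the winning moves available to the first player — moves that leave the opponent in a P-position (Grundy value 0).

Stack A, S = {1, 5, 8, 9}:
n :  0  1  2  3  4  5  6  7  8  9 10 11 12
G :  0  1  0  1  0  1  0  1  2  3  2  3  2
G_A(12) = 2.
Stack B, S = {1, 2, 3, 4, 6}:
G(0) = 0
G(1) = mex{0} = 1
G(2) = mex{1,0} = 2
G(3) = mex{2,1,0} = 3
G(4) = mex{3,2,1,0} = 4
G(5) = mex{4,3,2,1} = 0
G(6) = mex{0,4,3,2,0} = 1
G(7) = mex{1,0,4,3,1} = 2
G(8) = mex{2,1,0,4,2} = 3
G(9) = mex{3,2,1,0,3} = 4
G(10) = mex{4,3,2,1,4} = 0
G(11) = mex{0,4,3,2,0} = 1
G(12) = mex{1,0,4,3,1} = 2
G(13) = mex{2,1,0,4,2} = 3
G(14) = mex{3,2,1,0,3} = 4
G(15) = mex{4,3,2,1,4} = 0
G(16) = mex{0,4,3,2,0} = 1
G(17) = mex{1,0,4,3,1} = 2
G(18) = mex{2,1,0,4,2} = 3
G(19) = mex{3,2,1,0,3} = 4
G(20) = mex{4,3,2,1,4} = 0
G(21) = mex{0,4,3,2,0} = 1
G(22) = mex{1,0,4,3,1} = 2
G(23) = mex{2,1,0,4,2} = 3
G(24) = mex{3,2,1,0,3} = 4
G(25) = mex{4,3,2,1,4} = 0
G_B(25) = 0.
Combined Grundy value = 2 ⊕ 0 = 2.
A winning move leaves total XOR = 0, i.e. changes one component's Grundy value g to g ⊕ X where X is the current total.
Stack A: need g' = 2⊕2 = 0. Options: 12−1→G=3, 12−5→G=1, 12−8→G=0, 12−9→G=1. Hits: 1.
Stack B: need g' = 0⊕2 = 2. Options: 25−1→G=4, 25−2→G=3, 25−3→G=2, 25−4→G=1, 25−6→G=4. Hits: 1.

2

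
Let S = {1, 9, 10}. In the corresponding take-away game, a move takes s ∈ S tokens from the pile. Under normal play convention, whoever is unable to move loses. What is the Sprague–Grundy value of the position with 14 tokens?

G(0) = 0
G(1) = mex{0} = 1
G(2) = mex{1} = 0
G(3) = mex{0} = 1
G(4) = mex{1} = 0
G(5) = mex{0} = 1
G(6) = mex{1} = 0
G(7) = mex{0} = 1
G(8) = mex{1} = 0
G(9) = mex{0,0} = 1
G(10) = mex{1,1,0} = 2
G(11) = mex{2,0,1} = 3
G(12) = mex{3,1,0} = 2
G(13) = mex{2,0,1} = 3
G(14) = mex{3,1,0} = 2

2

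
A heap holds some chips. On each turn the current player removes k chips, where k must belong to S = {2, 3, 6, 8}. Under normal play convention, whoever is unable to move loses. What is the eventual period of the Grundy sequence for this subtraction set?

G(0) = 0
G(1) = mex{} = 0
G(2) = mex{0} = 1
G(3) = mex{0,0} = 1
G(4) = mex{1,0} = 2
G(5) = mex{1,1} = 0
G(6) = mex{2,1,0} = 3
G(7) = mex{0,2,0} = 1
G(8) = mex{3,0,1,0} = 2
G(9) = mex{1,3,1,0} = 2
G(10) = mex{2,1,2,1} = 0
G(11) = mex{2,2,0,1} = 3
G(12) = mex{0,2,3,2} = 1
G(13) = mex{3,0,1,0} = 2
G(14) = mex{1,3,2,3} = 0
G(15) = mex{2,1,2,1} = 0
G(16) = mex{0,2,0,2} = 1
G(17) = mex{0,0,3,2} = 1
G(18) = mex{1,0,1,0} = 2
G(19) = mex{1,1,2,3} = 0
G(20) = mex{2,1,0,1} = 3
G(21) = mex{0,2,0,2} = 1
G(22) = mex{3,0,1,0} = 2
G(23) = mex{1,3,1,0} = 2
G(24) = mex{2,1,2,1} = 0
G(25) = mex{2,2,0,1} = 3
G(26) = mex{0,2,3,2} = 1
G(27) = mex{3,0,1,0} = 2
G(28) = mex{1,3,2,3} = 0
G(29) = mex{2,1,2,1} = 0
G(n+14) = G(n) holds for n = 0,…,7 (a full window of length max(S) = 8), so the sequence is purely periodic with period 14.

14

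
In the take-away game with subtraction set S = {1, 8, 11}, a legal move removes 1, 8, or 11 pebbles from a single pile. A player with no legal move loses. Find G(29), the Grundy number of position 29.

n :  0  1  2  3  4  5  6  7  8  9 10 11 12 13 14 15 16 17 18 19 20 21 22 23 24 25 26 27 28 29
G :  0  1  0  1  0  1  0  1  2  0  1  2  3  2  3  2  0  1  0  1  2  0  1  0  1  0  1  2  0  1

1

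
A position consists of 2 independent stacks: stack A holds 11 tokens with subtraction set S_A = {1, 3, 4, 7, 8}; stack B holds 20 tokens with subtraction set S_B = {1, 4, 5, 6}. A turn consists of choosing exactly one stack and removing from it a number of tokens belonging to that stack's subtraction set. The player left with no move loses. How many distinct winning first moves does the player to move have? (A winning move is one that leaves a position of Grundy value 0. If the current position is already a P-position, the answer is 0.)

Stack A, S = {1, 3, 4, 7, 8}:
n :  0  1  2  3  4  5  6  7  8  9 10 11
G :  0  1  0  1  2  3  2  3  4  5  4  0
G_A(11) = 0.
Stack B, S = {1, 4, 5, 6}:
n :  0  1  2  3  4  5  6  7  8  9 10 11 12 13 14 15 16 17 18 19 20
G :  0  1  0  1  2  3  2  3  4  0  1  0  1  2  3  2  3  4  0  1  0
G_B(20) = 0.
Combined Grundy value = 0 ⊕ 0 = 0.
A winning move leaves total XOR = 0, i.e. changes one component's Grundy value g to g ⊕ X where X is the current total.
Stack A: target g' = 0⊕0 = 0, but every legal move changes the Grundy value (mex property), so 0 moves.
Stack B: target g' = 0⊕0 = 0, but every legal move changes the Grundy value (mex property), so 0 moves.

0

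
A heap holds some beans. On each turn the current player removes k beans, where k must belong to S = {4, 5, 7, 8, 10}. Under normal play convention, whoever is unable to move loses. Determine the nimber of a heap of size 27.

n :  0  1  2  3  4  5  6  7  8  9 10 11 12 13 14 15 16 17 18 19 20 21 22 23 24 25 26 27
G :  0  0  0  0  1  1  1  1  2  2  2  2  3  3  0  0  0  0  1  1  1  1  2  2  2  2  3  3

3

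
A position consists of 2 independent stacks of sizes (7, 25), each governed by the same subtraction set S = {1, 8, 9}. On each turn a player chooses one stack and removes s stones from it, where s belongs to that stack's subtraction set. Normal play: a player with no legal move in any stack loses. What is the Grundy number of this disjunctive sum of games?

All stacks use S = {1, 8, 9}:
n :  0  1  2  3  4  5  6  7  8  9 10 11 12 13 14 15 16 17 18 19 20 21 22 23 24 25
G :  0  1  0  1  0  1  0  1  2  3  2  3  2  3  2  3  0  1  0  1  0  1  0  1  2  3
Stack A: G(7) = 1.
Stack B: G(25) = 3.
Combined Grundy value = 1 ⊕ 3 = 2.

2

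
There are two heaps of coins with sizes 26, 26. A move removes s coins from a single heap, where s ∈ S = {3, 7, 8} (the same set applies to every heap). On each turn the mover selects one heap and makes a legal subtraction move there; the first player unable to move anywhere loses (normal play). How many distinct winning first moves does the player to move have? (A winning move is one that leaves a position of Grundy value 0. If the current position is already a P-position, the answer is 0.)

0

All heaps use S = {3, 7, 8}:
G(0) = 0
G(1) = mex{} = 0
G(2) = mex{} = 0
G(3) = mex{0} = 1
G(4) = mex{0} = 1
G(5) = mex{0} = 1
G(6) = mex{1} = 0
G(7) = mex{1,0} = 2
G(8) = mex{1,0,0} = 2
G(9) = mex{0,0,0} = 1
G(10) = mex{2,1,0} = 3
G(11) = mex{2,1,1} = 0
G(12) = mex{1,1,1} = 0
G(13) = mex{3,0,1} = 2
G(14) = mex{0,2,0} = 1
G(15) = mex{0,2,2} = 1
G(16) = mex{2,1,2} = 0
G(17) = mex{1,3,1} = 0
G(18) = mex{1,0,3} = 2
G(19) = mex{0,0,0} = 1
G(20) = mex{0,2,0} = 1
G(21) = mex{2,1,2} = 0
G(22) = mex{1,1,1} = 0
G(23) = mex{1,0,1} = 2
G(24) = mex{0,0,0} = 1
G(25) = mex{0,2,0} = 1
G(26) = mex{2,1,2} = 0
Heap A: G(26) = 0.
Heap B: G(26) = 0.
Combined Grundy value = 0 ⊕ 0 = 0.
A winning move leaves total XOR = 0, i.e. changes one component's Grundy value g to g ⊕ X where X is the current total.
Heap A: target g' = 0⊕0 = 0, but every legal move changes the Grundy value (mex property), so 0 moves.
Heap B: target g' = 0⊕0 = 0, but every legal move changes the Grundy value (mex property), so 0 moves.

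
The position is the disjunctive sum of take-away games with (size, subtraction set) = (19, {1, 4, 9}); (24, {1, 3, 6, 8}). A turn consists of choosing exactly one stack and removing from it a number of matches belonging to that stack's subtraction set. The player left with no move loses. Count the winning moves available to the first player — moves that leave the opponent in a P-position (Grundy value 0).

0

Stack A, S = {1, 4, 9}:
n :  0  1  2  3  4  5  6  7  8  9 10 11 12 13 14 15 16 17 18 19
G :  0  1  0  1  2  0  1  0  1  2  0  1  0  1  2  0  1  0  1  2
G_A(19) = 2.
Stack B, S = {1, 3, 6, 8}:
G(0) = 0
G(1) = mex{0} = 1
G(2) = mex{1} = 0
G(3) = mex{0,0} = 1
G(4) = mex{1,1} = 0
G(5) = mex{0,0} = 1
G(6) = mex{1,1,0} = 2
G(7) = mex{2,0,1} = 3
G(8) = mex{3,1,0,0} = 2
G(9) = mex{2,2,1,1} = 0
G(10) = mex{0,3,0,0} = 1
G(11) = mex{1,2,1,1} = 0
G(12) = mex{0,0,2,0} = 1
G(13) = mex{1,1,3,1} = 0
G(14) = mex{0,0,2,2} = 1
G(15) = mex{1,1,0,3} = 2
G(16) = mex{2,0,1,2} = 3
G(17) = mex{3,1,0,0} = 2
G(18) = mex{2,2,1,1} = 0
G(19) = mex{0,3,0,0} = 1
G(20) = mex{1,2,1,1} = 0
G(21) = mex{0,0,2,0} = 1
G(22) = mex{1,1,3,1} = 0
G(23) = mex{0,0,2,2} = 1
G(24) = mex{1,1,0,3} = 2
G_B(24) = 2.
Combined Grundy value = 2 ⊕ 2 = 0.
A winning move leaves total XOR = 0, i.e. changes one component's Grundy value g to g ⊕ X where X is the current total.
Stack A: target g' = 2⊕0 = 2, but every legal move changes the Grundy value (mex property), so 0 moves.
Stack B: target g' = 2⊕0 = 2, but every legal move changes the Grundy value (mex property), so 0 moves.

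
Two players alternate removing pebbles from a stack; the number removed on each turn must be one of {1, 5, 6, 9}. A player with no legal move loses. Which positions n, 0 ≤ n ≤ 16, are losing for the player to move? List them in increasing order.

n :  0  1  2  3  4  5  6  7  8  9 10 11 12 13 14 15 16
G :  0  1  0  1  0  1  2  3  2  3  2  3  0  1  0  1  0
P-positions are exactly the n with G(n) = 0.

0, 2, 4, 12, 14, 16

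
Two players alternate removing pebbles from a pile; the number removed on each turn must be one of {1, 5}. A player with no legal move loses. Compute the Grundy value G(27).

1

n :  0  1  2  3  4  5  6  7  8  9 10 11 12 13 14 15 16 17 18 19 20 21 22 23 24 25 26 27
G :  0  1  0  1  0  1  0  1  0  1  0  1  0  1  0  1  0  1  0  1  0  1  0  1  0  1  0  1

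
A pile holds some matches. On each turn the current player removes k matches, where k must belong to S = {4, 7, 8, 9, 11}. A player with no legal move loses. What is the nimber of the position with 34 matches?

n :  0  1  2  3  4  5  6  7  8  9 10 11 12 13 14 15 16 17 18 19 20 21 22 23 24 25 26 27 28 29 30 31 32 33 34
G :  0  0  0  0  1  1  1  1  2  2  2  2  3  3  3  0  0  0  0  1  1  1  1  2  2  2  2  3  3  3  0  0  0  0  1

1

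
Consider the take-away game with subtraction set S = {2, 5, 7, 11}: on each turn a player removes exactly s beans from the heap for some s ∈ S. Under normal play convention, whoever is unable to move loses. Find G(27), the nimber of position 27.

2

n :  0  1  2  3  4  5  6  7  8  9 10 11 12 13 14 15 16 17 18 19 20 21 22 23 24 25 26 27
G :  0  0  1  1  0  2  1  3  2  2  0  3  1  0  0  1  1  2  2  3  3  2  0  0  1  1  0  2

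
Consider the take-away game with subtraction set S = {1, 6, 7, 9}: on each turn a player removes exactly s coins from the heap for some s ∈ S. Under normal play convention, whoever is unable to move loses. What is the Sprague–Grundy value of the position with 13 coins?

n :  0  1  2  3  4  5  6  7  8  9 10 11 12 13
G :  0  1  0  1  0  1  2  3  2  3  2  3  0  1

1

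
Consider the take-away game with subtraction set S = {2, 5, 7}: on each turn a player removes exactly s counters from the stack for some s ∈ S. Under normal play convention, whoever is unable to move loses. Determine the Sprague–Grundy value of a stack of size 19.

G(0) = 0
G(1) = mex{} = 0
G(2) = mex{0} = 1
G(3) = mex{0} = 1
G(4) = mex{1} = 0
G(5) = mex{1,0} = 2
G(6) = mex{0,0} = 1
G(7) = mex{2,1,0} = 3
G(8) = mex{1,1,0} = 2
G(9) = mex{3,0,1} = 2
G(10) = mex{2,2,1} = 0
G(11) = mex{2,1,0} = 3
G(12) = mex{0,3,2} = 1
G(13) = mex{3,2,1} = 0
G(14) = mex{1,2,3} = 0
G(15) = mex{0,0,2} = 1
G(16) = mex{0,3,2} = 1
G(17) = mex{1,1,0} = 2
G(18) = mex{1,0,3} = 2
G(19) = mex{2,0,1} = 3

3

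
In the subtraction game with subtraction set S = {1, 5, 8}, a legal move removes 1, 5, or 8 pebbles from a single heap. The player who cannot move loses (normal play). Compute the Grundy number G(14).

n :  0  1  2  3  4  5  6  7  8  9 10 11 12 13 14
G :  0  1  0  1  0  1  0  1  2  3  2  3  2  0  1

1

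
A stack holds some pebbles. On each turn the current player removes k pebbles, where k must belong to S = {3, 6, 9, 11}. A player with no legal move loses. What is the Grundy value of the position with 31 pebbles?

n :  0  1  2  3  4  5  6  7  8  9 10 11 12 13 14 15 16 17 18 19 20 21 22 23 24 25 26 27 28 29 30 31
G :  0  0  0  1  1  1  2  2  2  3  3  3  4  4  0  0  0  1  1  1  2  2  2  3  3  3  4  4  0  0  0  1

1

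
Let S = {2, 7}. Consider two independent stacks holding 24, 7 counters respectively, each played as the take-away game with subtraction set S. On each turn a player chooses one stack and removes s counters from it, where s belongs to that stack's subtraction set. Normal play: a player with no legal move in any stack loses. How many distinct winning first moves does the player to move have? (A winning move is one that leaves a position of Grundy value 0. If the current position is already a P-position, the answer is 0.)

0

All stacks use S = {2, 7}:
n :  0  1  2  3  4  5  6  7  8  9 10 11 12 13 14 15 16 17 18 19 20 21 22 23 24
G :  0  0  1  1  0  0  1  1  2  0  0  1  1  0  0  1  1  2  0  0  1  1  0  0  1
Stack A: G(24) = 1.
Stack B: G(7) = 1.
Combined Grundy value = 1 ⊕ 1 = 0.
A winning move leaves total XOR = 0, i.e. changes one component's Grundy value g to g ⊕ X where X is the current total.
Stack A: target g' = 1⊕0 = 1, but every legal move changes the Grundy value (mex property), so 0 moves.
Stack B: target g' = 1⊕0 = 1, but every legal move changes the Grundy value (mex property), so 0 moves.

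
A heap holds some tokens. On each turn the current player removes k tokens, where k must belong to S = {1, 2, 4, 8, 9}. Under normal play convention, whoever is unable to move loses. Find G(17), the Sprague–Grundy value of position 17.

n :  0  1  2  3  4  5  6  7  8  9 10 11 12 13 14 15 16 17
G :  0  1  2  0  1  2  0  1  2  3  4  5  3  0  1  2  0  1

1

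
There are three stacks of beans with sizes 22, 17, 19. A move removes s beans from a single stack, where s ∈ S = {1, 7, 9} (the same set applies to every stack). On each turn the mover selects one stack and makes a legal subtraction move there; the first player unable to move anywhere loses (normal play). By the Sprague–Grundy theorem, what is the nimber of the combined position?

0

All stacks use S = {1, 7, 9}:
G(0) = 0
G(1) = mex{0} = 1
G(2) = mex{1} = 0
G(3) = mex{0} = 1
G(4) = mex{1} = 0
G(5) = mex{0} = 1
G(6) = mex{1} = 0
G(7) = mex{0,0} = 1
G(8) = mex{1,1} = 0
G(9) = mex{0,0,0} = 1
G(10) = mex{1,1,1} = 0
G(11) = mex{0,0,0} = 1
G(12) = mex{1,1,1} = 0
G(13) = mex{0,0,0} = 1
G(14) = mex{1,1,1} = 0
G(15) = mex{0,0,0} = 1
G(16) = mex{1,1,1} = 0
G(17) = mex{0,0,0} = 1
G(18) = mex{1,1,1} = 0
G(19) = mex{0,0,0} = 1
G(20) = mex{1,1,1} = 0
G(21) = mex{0,0,0} = 1
G(22) = mex{1,1,1} = 0
Stack A: G(22) = 0.
Stack B: G(17) = 1.
Stack C: G(19) = 1.
Combined Grundy value = 0 ⊕ 1 ⊕ 1 = 0.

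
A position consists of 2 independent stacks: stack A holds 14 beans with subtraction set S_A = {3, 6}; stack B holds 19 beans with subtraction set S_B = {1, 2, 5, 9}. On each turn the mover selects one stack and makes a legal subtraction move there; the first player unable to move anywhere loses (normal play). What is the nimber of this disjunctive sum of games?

Stack A, S = {3, 6}:
n :  0  1  2  3  4  5  6  7  8  9 10 11 12 13 14
G :  0  0  0  1  1  1  2  2  2  0  0  0  1  1  1
G_A(14) = 1.
Stack B, S = {1, 2, 5, 9}:
G(0) = 0
G(1) = mex{0} = 1
G(2) = mex{1,0} = 2
G(3) = mex{2,1} = 0
G(4) = mex{0,2} = 1
G(5) = mex{1,0,0} = 2
G(6) = mex{2,1,1} = 0
G(7) = mex{0,2,2} = 1
G(8) = mex{1,0,0} = 2
G(9) = mex{2,1,1,0} = 3
G(10) = mex{3,2,2,1} = 0
G(11) = mex{0,3,0,2} = 1
G(12) = mex{1,0,1,0} = 2
G(13) = mex{2,1,2,1} = 0
G(14) = mex{0,2,3,2} = 1
G(15) = mex{1,0,0,0} = 2
G(16) = mex{2,1,1,1} = 0
G(17) = mex{0,2,2,2} = 1
G(18) = mex{1,0,0,3} = 2
G(19) = mex{2,1,1,0} = 3
G_B(19) = 3.
Combined Grundy value = 1 ⊕ 3 = 2.

2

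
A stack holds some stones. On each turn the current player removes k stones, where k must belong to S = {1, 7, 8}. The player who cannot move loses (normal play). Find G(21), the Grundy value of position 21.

0

n :  0  1  2  3  4  5  6  7  8  9 10 11 12 13 14 15 16 17 18 19 20 21
G :  0  1  0  1  0  1  0  1  2  3  2  3  2  3  2  0  1  0  1  0  1  0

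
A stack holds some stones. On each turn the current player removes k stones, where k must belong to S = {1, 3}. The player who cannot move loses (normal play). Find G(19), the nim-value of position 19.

1

G(0) = 0
G(1) = mex{0} = 1
G(2) = mex{1} = 0
G(3) = mex{0,0} = 1
G(4) = mex{1,1} = 0
G(5) = mex{0,0} = 1
G(6) = mex{1,1} = 0
G(7) = mex{0,0} = 1
G(8) = mex{1,1} = 0
G(9) = mex{0,0} = 1
G(10) = mex{1,1} = 0
G(11) = mex{0,0} = 1
G(12) = mex{1,1} = 0
G(13) = mex{0,0} = 1
G(14) = mex{1,1} = 0
G(15) = mex{0,0} = 1
G(16) = mex{1,1} = 0
G(17) = mex{0,0} = 1
G(18) = mex{1,1} = 0
G(19) = mex{0,0} = 1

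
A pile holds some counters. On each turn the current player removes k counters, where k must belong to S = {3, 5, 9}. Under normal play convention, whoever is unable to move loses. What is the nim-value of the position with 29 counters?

1

G(0) = 0
G(1) = mex{} = 0
G(2) = mex{} = 0
G(3) = mex{0} = 1
G(4) = mex{0} = 1
G(5) = mex{0,0} = 1
G(6) = mex{1,0} = 2
G(7) = mex{1,0} = 2
G(8) = mex{1,1} = 0
G(9) = mex{2,1,0} = 3
G(10) = mex{2,1,0} = 3
G(11) = mex{0,2,0} = 1
G(12) = mex{3,2,1} = 0
G(13) = mex{3,0,1} = 2
G(14) = mex{1,3,1} = 0
G(15) = mex{0,3,2} = 1
G(16) = mex{2,1,2} = 0
G(17) = mex{0,0,0} = 1
G(18) = mex{1,2,3} = 0
G(19) = mex{0,0,3} = 1
G(20) = mex{1,1,1} = 0
G(21) = mex{0,0,0} = 1
G(22) = mex{1,1,2} = 0
G(23) = mex{0,0,0} = 1
G(24) = mex{1,1,1} = 0
G(25) = mex{0,0,0} = 1
G(26) = mex{1,1,1} = 0
G(27) = mex{0,0,0} = 1
G(28) = mex{1,1,1} = 0
G(29) = mex{0,0,0} = 1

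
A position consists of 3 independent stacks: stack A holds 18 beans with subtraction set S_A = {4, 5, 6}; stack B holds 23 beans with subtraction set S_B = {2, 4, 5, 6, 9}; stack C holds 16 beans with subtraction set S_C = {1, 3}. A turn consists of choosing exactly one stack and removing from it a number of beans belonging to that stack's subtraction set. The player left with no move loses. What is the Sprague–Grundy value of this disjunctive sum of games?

0

Stack A, S = {4, 5, 6}:
n :  0  1  2  3  4  5  6  7  8  9 10 11 12 13 14 15 16 17 18
G :  0  0  0  0  1  1  1  1  2  2  0  0  0  0  1  1  1  1  2
G_A(18) = 2.
Stack B, S = {2, 4, 5, 6, 9}:
G(0) = 0
G(1) = mex{} = 0
G(2) = mex{0} = 1
G(3) = mex{0} = 1
G(4) = mex{1,0} = 2
G(5) = mex{1,0,0} = 2
G(6) = mex{2,1,0,0} = 3
G(7) = mex{2,1,1,0} = 3
G(8) = mex{3,2,1,1} = 0
G(9) = mex{3,2,2,1,0} = 4
G(10) = mex{0,3,2,2,0} = 1
G(11) = mex{4,3,3,2,1} = 0
G(12) = mex{1,0,3,3,1} = 2
G(13) = mex{0,4,0,3,2} = 1
G(14) = mex{2,1,4,0,2} = 3
G(15) = mex{1,0,1,4,3} = 2
G(16) = mex{3,2,0,1,3} = 4
G(17) = mex{2,1,2,0,0} = 3
G(18) = mex{4,3,1,2,4} = 0
G(19) = mex{3,2,3,1,1} = 0
G(20) = mex{0,4,2,3,0} = 1
G(21) = mex{0,3,4,2,2} = 1
G(22) = mex{1,0,3,4,1} = 2
G(23) = mex{1,0,0,3,3} = 2
G_B(23) = 2.
Stack C, S = {1, 3}:
n :  0  1  2  3  4  5  6  7  8  9 10 11 12 13 14 15 16
G :  0  1  0  1  0  1  0  1  0  1  0  1  0  1  0  1  0
G_C(16) = 0.
Combined Grundy value = 2 ⊕ 2 ⊕ 0 = 0.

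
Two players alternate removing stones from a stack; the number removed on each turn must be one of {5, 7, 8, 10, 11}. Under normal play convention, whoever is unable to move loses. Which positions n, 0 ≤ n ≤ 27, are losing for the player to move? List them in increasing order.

0, 1, 2, 3, 4, 16, 17, 18, 19, 20

n :  0  1  2  3  4  5  6  7  8  9 10 11 12 13 14 15 16 17 18 19 20 21 22 23 24 25 26 27
G :  0  0  0  0  0  1  1  1  1  1  2  2  2  2  2  3  0  0  0  0  0  1  1  1  1  1  2  2
P-positions are exactly the n with G(n) = 0.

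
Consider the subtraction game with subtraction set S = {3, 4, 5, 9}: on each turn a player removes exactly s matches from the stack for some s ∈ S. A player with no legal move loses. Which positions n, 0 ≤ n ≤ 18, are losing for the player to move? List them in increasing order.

0, 1, 2, 8, 14, 15, 16

n :  0  1  2  3  4  5  6  7  8  9 10 11 12 13 14 15 16 17 18
G :  0  0  0  1  1  1  2  2  0  3  3  1  4  2  0  0  0  1  1
P-positions are exactly the n with G(n) = 0.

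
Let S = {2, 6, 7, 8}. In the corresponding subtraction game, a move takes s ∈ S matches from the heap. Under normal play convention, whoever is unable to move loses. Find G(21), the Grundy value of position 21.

n :  0  1  2  3  4  5  6  7  8  9 10 11 12 13 14 15 16 17 18 19 20 21
G :  0  0  1  1  0  0  1  1  2  2  3  3  2  2  0  0  1  1  0  0  1  1

1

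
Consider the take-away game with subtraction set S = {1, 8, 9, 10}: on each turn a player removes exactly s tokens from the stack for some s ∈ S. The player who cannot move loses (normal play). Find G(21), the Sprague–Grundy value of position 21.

n :  0  1  2  3  4  5  6  7  8  9 10 11 12 13 14 15 16 17 18 19 20 21
G :  0  1  0  1  0  1  0  1  2  3  2  3  2  3  2  3  4  0  1  0  1  0

0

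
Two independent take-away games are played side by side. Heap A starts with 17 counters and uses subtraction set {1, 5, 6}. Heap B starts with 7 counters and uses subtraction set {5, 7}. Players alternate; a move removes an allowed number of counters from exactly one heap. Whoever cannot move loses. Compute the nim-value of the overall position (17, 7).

Heap A, S = {1, 5, 6}:
n :  0  1  2  3  4  5  6  7  8  9 10 11 12 13 14 15 16 17
G :  0  1  0  1  0  1  2  3  2  3  2  0  1  0  1  0  1  2
G_A(17) = 2.
Heap B, S = {5, 7}:
n : 0 1 2 3 4 5 6 7
G : 0 0 0 0 0 1 1 1
G_B(7) = 1.
Combined Grundy value = 2 ⊕ 1 = 3.

3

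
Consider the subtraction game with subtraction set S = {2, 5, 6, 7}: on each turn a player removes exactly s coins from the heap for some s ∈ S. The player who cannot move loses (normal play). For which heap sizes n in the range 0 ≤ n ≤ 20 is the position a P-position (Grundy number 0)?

n :  0  1  2  3  4  5  6  7  8  9 10 11 12 13 14 15 16 17 18 19 20
G :  0  0  1  1  0  2  1  3  2  2  3  3  0  0  1  1  0  2  1  3  2
P-positions are exactly the n with G(n) = 0.

0, 1, 4, 12, 13, 16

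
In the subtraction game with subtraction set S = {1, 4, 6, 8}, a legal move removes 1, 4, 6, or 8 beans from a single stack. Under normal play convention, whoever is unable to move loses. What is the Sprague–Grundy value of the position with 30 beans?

n :  0  1  2  3  4  5  6  7  8  9 10 11 12 13 14 15 16 17 18 19 20 21 22 23 24 25 26 27 28 29 30
G :  0  1  0  1  2  0  1  0  1  2  3  2  0  1  0  1  2  0  1  0  1  2  3  2  0  1  0  1  2  0  1

1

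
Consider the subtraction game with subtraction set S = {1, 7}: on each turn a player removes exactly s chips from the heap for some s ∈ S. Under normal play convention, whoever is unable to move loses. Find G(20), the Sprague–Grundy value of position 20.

n :  0  1  2  3  4  5  6  7  8  9 10 11 12 13 14 15 16 17 18 19 20
G :  0  1  0  1  0  1  0  1  0  1  0  1  0  1  0  1  0  1  0  1  0

0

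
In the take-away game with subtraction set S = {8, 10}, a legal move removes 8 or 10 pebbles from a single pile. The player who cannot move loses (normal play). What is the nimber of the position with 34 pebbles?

2

G(0) = 0
G(1) = mex{} = 0
G(2) = mex{} = 0
G(3) = mex{} = 0
G(4) = mex{} = 0
G(5) = mex{} = 0
G(6) = mex{} = 0
G(7) = mex{} = 0
G(8) = mex{0} = 1
G(9) = mex{0} = 1
G(10) = mex{0,0} = 1
G(11) = mex{0,0} = 1
G(12) = mex{0,0} = 1
G(13) = mex{0,0} = 1
G(14) = mex{0,0} = 1
G(15) = mex{0,0} = 1
G(16) = mex{1,0} = 2
G(17) = mex{1,0} = 2
G(18) = mex{1,1} = 0
G(19) = mex{1,1} = 0
G(20) = mex{1,1} = 0
G(21) = mex{1,1} = 0
G(22) = mex{1,1} = 0
G(23) = mex{1,1} = 0
G(24) = mex{2,1} = 0
G(25) = mex{2,1} = 0
G(26) = mex{0,2} = 1
G(27) = mex{0,2} = 1
G(28) = mex{0,0} = 1
G(29) = mex{0,0} = 1
G(30) = mex{0,0} = 1
G(31) = mex{0,0} = 1
G(32) = mex{0,0} = 1
G(33) = mex{0,0} = 1
G(34) = mex{1,0} = 2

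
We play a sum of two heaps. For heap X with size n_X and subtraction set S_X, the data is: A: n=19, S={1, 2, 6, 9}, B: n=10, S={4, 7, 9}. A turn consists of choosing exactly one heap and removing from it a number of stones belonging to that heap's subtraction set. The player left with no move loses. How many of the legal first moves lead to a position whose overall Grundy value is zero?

0

Heap A, S = {1, 2, 6, 9}:
G(0) = 0
G(1) = mex{0} = 1
G(2) = mex{1,0} = 2
G(3) = mex{2,1} = 0
G(4) = mex{0,2} = 1
G(5) = mex{1,0} = 2
G(6) = mex{2,1,0} = 3
G(7) = mex{3,2,1} = 0
G(8) = mex{0,3,2} = 1
G(9) = mex{1,0,0,0} = 2
G(10) = mex{2,1,1,1} = 0
G(11) = mex{0,2,2,2} = 1
G(12) = mex{1,0,3,0} = 2
G(13) = mex{2,1,0,1} = 3
G(14) = mex{3,2,1,2} = 0
G(15) = mex{0,3,2,3} = 1
G(16) = mex{1,0,0,0} = 2
G(17) = mex{2,1,1,1} = 0
G(18) = mex{0,2,2,2} = 1
G(19) = mex{1,0,3,0} = 2
G_A(19) = 2.
Heap B, S = {4, 7, 9}:
G(0) = 0
G(1) = mex{} = 0
G(2) = mex{} = 0
G(3) = mex{} = 0
G(4) = mex{0} = 1
G(5) = mex{0} = 1
G(6) = mex{0} = 1
G(7) = mex{0,0} = 1
G(8) = mex{1,0} = 2
G(9) = mex{1,0,0} = 2
G(10) = mex{1,0,0} = 2
G_B(10) = 2.
Combined Grundy value = 2 ⊕ 2 = 0.
A winning move leaves total XOR = 0, i.e. changes one component's Grundy value g to g ⊕ X where X is the current total.
Heap A: target g' = 2⊕0 = 2, but every legal move changes the Grundy value (mex property), so 0 moves.
Heap B: target g' = 2⊕0 = 2, but every legal move changes the Grundy value (mex property), so 0 moves.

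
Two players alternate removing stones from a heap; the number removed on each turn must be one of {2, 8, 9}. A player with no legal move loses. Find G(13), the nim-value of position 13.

1

n :  0  1  2  3  4  5  6  7  8  9 10 11 12 13
G :  0  0  1  1  0  0  1  1  2  2  3  0  2  1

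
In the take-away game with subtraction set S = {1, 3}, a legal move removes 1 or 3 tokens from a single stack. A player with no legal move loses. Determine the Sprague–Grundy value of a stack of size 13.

1

G(0) = 0
G(1) = mex{0} = 1
G(2) = mex{1} = 0
G(3) = mex{0,0} = 1
G(4) = mex{1,1} = 0
G(5) = mex{0,0} = 1
G(6) = mex{1,1} = 0
G(7) = mex{0,0} = 1
G(8) = mex{1,1} = 0
G(9) = mex{0,0} = 1
G(10) = mex{1,1} = 0
G(11) = mex{0,0} = 1
G(12) = mex{1,1} = 0
G(13) = mex{0,0} = 1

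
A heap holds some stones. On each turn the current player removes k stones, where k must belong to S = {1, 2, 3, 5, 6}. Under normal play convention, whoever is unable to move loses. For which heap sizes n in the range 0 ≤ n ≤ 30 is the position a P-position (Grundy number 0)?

0, 4, 8, 12, 16, 20, 24, 28

n :  0  1  2  3  4  5  6  7  8  9 10 11 12 13 14 15 16 17 18 19 20 21 22 23 24 25 26 27 28 29 30
G :  0  1  2  3  0  1  2  3  0  1  2  3  0  1  2  3  0  1  2  3  0  1  2  3  0  1  2  3  0  1  2
P-positions are exactly the n with G(n) = 0.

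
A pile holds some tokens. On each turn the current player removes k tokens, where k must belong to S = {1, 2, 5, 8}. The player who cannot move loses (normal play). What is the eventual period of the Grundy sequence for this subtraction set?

3

G(0) = 0
G(1) = mex{0} = 1
G(2) = mex{1,0} = 2
G(3) = mex{2,1} = 0
G(4) = mex{0,2} = 1
G(5) = mex{1,0,0} = 2
G(6) = mex{2,1,1} = 0
G(7) = mex{0,2,2} = 1
G(8) = mex{1,0,0,0} = 2
G(9) = mex{2,1,1,1} = 0
G(10) = mex{0,2,2,2} = 1
G(11) = mex{1,0,0,0} = 2
G(12) = mex{2,1,1,1} = 0
G(13) = mex{0,2,2,2} = 1
G(14) = mex{1,0,0,0} = 2
G(n+3) = G(n) holds for n = 0,…,7 (a full window of length max(S) = 8), so the sequence is purely periodic with period 3.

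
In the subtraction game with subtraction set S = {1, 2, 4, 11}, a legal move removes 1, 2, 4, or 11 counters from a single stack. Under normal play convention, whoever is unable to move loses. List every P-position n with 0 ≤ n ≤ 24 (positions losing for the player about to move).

0, 3, 6, 9, 12, 15, 18, 21, 24

G(0) = 0
G(1) = mex{0} = 1
G(2) = mex{1,0} = 2
G(3) = mex{2,1} = 0
G(4) = mex{0,2,0} = 1
G(5) = mex{1,0,1} = 2
G(6) = mex{2,1,2} = 0
G(7) = mex{0,2,0} = 1
G(8) = mex{1,0,1} = 2
G(9) = mex{2,1,2} = 0
G(10) = mex{0,2,0} = 1
G(11) = mex{1,0,1,0} = 2
G(12) = mex{2,1,2,1} = 0
G(13) = mex{0,2,0,2} = 1
G(14) = mex{1,0,1,0} = 2
G(15) = mex{2,1,2,1} = 0
G(16) = mex{0,2,0,2} = 1
G(17) = mex{1,0,1,0} = 2
G(18) = mex{2,1,2,1} = 0
G(19) = mex{0,2,0,2} = 1
G(20) = mex{1,0,1,0} = 2
G(21) = mex{2,1,2,1} = 0
G(22) = mex{0,2,0,2} = 1
G(23) = mex{1,0,1,0} = 2
G(24) = mex{2,1,2,1} = 0
P-positions are exactly the n with G(n) = 0.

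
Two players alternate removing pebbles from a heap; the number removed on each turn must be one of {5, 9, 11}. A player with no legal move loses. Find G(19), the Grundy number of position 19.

0

G(0) = 0
G(1) = mex{} = 0
G(2) = mex{} = 0
G(3) = mex{} = 0
G(4) = mex{} = 0
G(5) = mex{0} = 1
G(6) = mex{0} = 1
G(7) = mex{0} = 1
G(8) = mex{0} = 1
G(9) = mex{0,0} = 1
G(10) = mex{1,0} = 2
G(11) = mex{1,0,0} = 2
G(12) = mex{1,0,0} = 2
G(13) = mex{1,0,0} = 2
G(14) = mex{1,1,0} = 2
G(15) = mex{2,1,0} = 3
G(16) = mex{2,1,1} = 0
G(17) = mex{2,1,1} = 0
G(18) = mex{2,1,1} = 0
G(19) = mex{2,2,1} = 0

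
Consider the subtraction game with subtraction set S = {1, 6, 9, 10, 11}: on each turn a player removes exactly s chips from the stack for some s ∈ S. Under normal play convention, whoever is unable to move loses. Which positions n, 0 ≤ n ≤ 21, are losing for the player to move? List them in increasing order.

n :  0  1  2  3  4  5  6  7  8  9 10 11 12 13 14 15 16 17 18 19 20 21
G :  0  1  0  1  0  1  2  0  1  2  3  2  3  2  3  4  5  3  4  0  1  0
P-positions are exactly the n with G(n) = 0.

0, 2, 4, 7, 19, 21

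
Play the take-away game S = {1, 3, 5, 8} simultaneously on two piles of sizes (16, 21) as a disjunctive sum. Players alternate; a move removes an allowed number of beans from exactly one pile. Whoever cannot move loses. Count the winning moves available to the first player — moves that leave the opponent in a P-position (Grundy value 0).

All piles use S = {1, 3, 5, 8}:
n :  0  1  2  3  4  5  6  7  8  9 10 11 12 13 14 15 16 17 18 19 20 21
G :  0  1  0  1  0  1  0  1  2  3  2  3  2  0  1  0  1  0  1  0  1  2
Pile A: G(16) = 1.
Pile B: G(21) = 2.
Combined Grundy value = 1 ⊕ 2 = 3.
A winning move leaves total XOR = 0, i.e. changes one component's Grundy value g to g ⊕ X where X is the current total.
Pile A: need g' = 1⊕3 = 2. Options: 16−1→G=0, 16−3→G=0, 16−5→G=3, 16−8→G=2. Hits: 1.
Pile B: need g' = 2⊕3 = 1. Options: 21−1→G=1, 21−3→G=1, 21−5→G=1, 21−8→G=0. Hits: 3.

4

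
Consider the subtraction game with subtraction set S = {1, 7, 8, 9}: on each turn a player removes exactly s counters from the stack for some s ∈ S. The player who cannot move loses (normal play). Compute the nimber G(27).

G(0) = 0
G(1) = mex{0} = 1
G(2) = mex{1} = 0
G(3) = mex{0} = 1
G(4) = mex{1} = 0
G(5) = mex{0} = 1
G(6) = mex{1} = 0
G(7) = mex{0,0} = 1
G(8) = mex{1,1,0} = 2
G(9) = mex{2,0,1,0} = 3
G(10) = mex{3,1,0,1} = 2
G(11) = mex{2,0,1,0} = 3
G(12) = mex{3,1,0,1} = 2
G(13) = mex{2,0,1,0} = 3
G(14) = mex{3,1,0,1} = 2
G(15) = mex{2,2,1,0} = 3
G(16) = mex{3,3,2,1} = 0
G(17) = mex{0,2,3,2} = 1
G(18) = mex{1,3,2,3} = 0
G(19) = mex{0,2,3,2} = 1
G(20) = mex{1,3,2,3} = 0
G(21) = mex{0,2,3,2} = 1
G(22) = mex{1,3,2,3} = 0
G(23) = mex{0,0,3,2} = 1
G(24) = mex{1,1,0,3} = 2
G(25) = mex{2,0,1,0} = 3
G(26) = mex{3,1,0,1} = 2
G(27) = mex{2,0,1,0} = 3

3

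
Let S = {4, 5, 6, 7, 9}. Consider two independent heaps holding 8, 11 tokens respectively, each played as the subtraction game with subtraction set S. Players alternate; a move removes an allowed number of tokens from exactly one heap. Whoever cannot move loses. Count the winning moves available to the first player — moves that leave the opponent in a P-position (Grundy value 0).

All heaps use S = {4, 5, 6, 7, 9}:
G(0) = 0
G(1) = mex{} = 0
G(2) = mex{} = 0
G(3) = mex{} = 0
G(4) = mex{0} = 1
G(5) = mex{0,0} = 1
G(6) = mex{0,0,0} = 1
G(7) = mex{0,0,0,0} = 1
G(8) = mex{1,0,0,0} = 2
G(9) = mex{1,1,0,0,0} = 2
G(10) = mex{1,1,1,0,0} = 2
G(11) = mex{1,1,1,1,0} = 2
Heap A: G(8) = 2.
Heap B: G(11) = 2.
Combined Grundy value = 2 ⊕ 2 = 0.
A winning move leaves total XOR = 0, i.e. changes one component's Grundy value g to g ⊕ X where X is the current total.
Heap A: target g' = 2⊕0 = 2, but every legal move changes the Grundy value (mex property), so 0 moves.
Heap B: target g' = 2⊕0 = 2, but every legal move changes the Grundy value (mex property), so 0 moves.

0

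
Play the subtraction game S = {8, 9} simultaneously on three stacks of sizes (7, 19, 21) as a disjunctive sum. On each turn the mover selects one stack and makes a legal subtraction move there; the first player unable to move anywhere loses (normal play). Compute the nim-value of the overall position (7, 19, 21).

All stacks use S = {8, 9}:
n :  0  1  2  3  4  5  6  7  8  9 10 11 12 13 14 15 16 17 18 19 20 21
G :  0  0  0  0  0  0  0  0  1  1  1  1  1  1  1  1  2  0  0  0  0  0
Stack A: G(7) = 0.
Stack B: G(19) = 0.
Stack C: G(21) = 0.
Combined Grundy value = 0 ⊕ 0 ⊕ 0 = 0.

0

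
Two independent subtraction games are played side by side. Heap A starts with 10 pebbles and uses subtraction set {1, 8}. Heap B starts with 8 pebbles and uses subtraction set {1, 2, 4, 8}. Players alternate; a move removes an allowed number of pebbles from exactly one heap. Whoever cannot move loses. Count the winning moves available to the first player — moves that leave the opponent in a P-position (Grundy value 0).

Heap A, S = {1, 8}:
G(0) = 0
G(1) = mex{0} = 1
G(2) = mex{1} = 0
G(3) = mex{0} = 1
G(4) = mex{1} = 0
G(5) = mex{0} = 1
G(6) = mex{1} = 0
G(7) = mex{0} = 1
G(8) = mex{1,0} = 2
G(9) = mex{2,1} = 0
G(10) = mex{0,0} = 1
G_A(10) = 1.
Heap B, S = {1, 2, 4, 8}:
n : 0 1 2 3 4 5 6 7 8
G : 0 1 2 0 1 2 0 1 2
G_B(8) = 2.
Combined Grundy value = 1 ⊕ 2 = 3.
A winning move leaves total XOR = 0, i.e. changes one component's Grundy value g to g ⊕ X where X is the current total.
Heap A: need g' = 1⊕3 = 2. Options: 10−1→G=0, 10−8→G=0. Hits: 0.
Heap B: need g' = 2⊕3 = 1. Options: 8−1→G=1, 8−2→G=0, 8−4→G=1, 8−8→G=0. Hits: 2.

2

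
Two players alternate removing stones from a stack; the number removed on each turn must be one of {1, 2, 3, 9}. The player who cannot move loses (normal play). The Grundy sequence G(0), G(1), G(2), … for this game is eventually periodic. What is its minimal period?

4

n :  0  1  2  3  4  5  6  7  8  9 10 11 12 13 14
G :  0  1  2  3  0  1  2  3  0  1  2  3  0  1  2
G(n+4) = G(n) holds for n = 0,…,8 (a full window of length max(S) = 9), so the sequence is purely periodic with period 4.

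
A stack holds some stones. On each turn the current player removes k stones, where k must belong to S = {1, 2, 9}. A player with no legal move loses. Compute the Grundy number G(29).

G(0) = 0
G(1) = mex{0} = 1
G(2) = mex{1,0} = 2
G(3) = mex{2,1} = 0
G(4) = mex{0,2} = 1
G(5) = mex{1,0} = 2
G(6) = mex{2,1} = 0
G(7) = mex{0,2} = 1
G(8) = mex{1,0} = 2
G(9) = mex{2,1,0} = 3
G(10) = mex{3,2,1} = 0
G(11) = mex{0,3,2} = 1
G(12) = mex{1,0,0} = 2
G(13) = mex{2,1,1} = 0
G(14) = mex{0,2,2} = 1
G(15) = mex{1,0,0} = 2
G(16) = mex{2,1,1} = 0
G(17) = mex{0,2,2} = 1
G(18) = mex{1,0,3} = 2
G(19) = mex{2,1,0} = 3
G(20) = mex{3,2,1} = 0
G(21) = mex{0,3,2} = 1
G(22) = mex{1,0,0} = 2
G(23) = mex{2,1,1} = 0
G(24) = mex{0,2,2} = 1
G(25) = mex{1,0,0} = 2
G(26) = mex{2,1,1} = 0
G(27) = mex{0,2,2} = 1
G(28) = mex{1,0,3} = 2
G(29) = mex{2,1,0} = 3

3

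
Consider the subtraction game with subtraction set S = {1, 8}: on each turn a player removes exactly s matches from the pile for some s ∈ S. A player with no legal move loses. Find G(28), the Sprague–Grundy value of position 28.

G(0) = 0
G(1) = mex{0} = 1
G(2) = mex{1} = 0
G(3) = mex{0} = 1
G(4) = mex{1} = 0
G(5) = mex{0} = 1
G(6) = mex{1} = 0
G(7) = mex{0} = 1
G(8) = mex{1,0} = 2
G(9) = mex{2,1} = 0
G(10) = mex{0,0} = 1
G(11) = mex{1,1} = 0
G(12) = mex{0,0} = 1
G(13) = mex{1,1} = 0
G(14) = mex{0,0} = 1
G(15) = mex{1,1} = 0
G(16) = mex{0,2} = 1
G(17) = mex{1,0} = 2
G(18) = mex{2,1} = 0
G(19) = mex{0,0} = 1
G(20) = mex{1,1} = 0
G(21) = mex{0,0} = 1
G(22) = mex{1,1} = 0
G(23) = mex{0,0} = 1
G(24) = mex{1,1} = 0
G(25) = mex{0,2} = 1
G(26) = mex{1,0} = 2
G(27) = mex{2,1} = 0
G(28) = mex{0,0} = 1

1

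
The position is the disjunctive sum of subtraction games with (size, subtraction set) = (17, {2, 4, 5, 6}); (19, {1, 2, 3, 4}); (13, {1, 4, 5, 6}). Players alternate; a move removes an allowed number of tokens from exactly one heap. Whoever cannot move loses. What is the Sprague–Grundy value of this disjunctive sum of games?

Heap A, S = {2, 4, 5, 6}:
n :  0  1  2  3  4  5  6  7  8  9 10 11 12 13 14 15 16 17
G :  0  0  1  1  2  2  3  3  0  0  1  1  2  2  3  3  0  0
G_A(17) = 0.
Heap B, S = {1, 2, 3, 4}:
G(0) = 0
G(1) = mex{0} = 1
G(2) = mex{1,0} = 2
G(3) = mex{2,1,0} = 3
G(4) = mex{3,2,1,0} = 4
G(5) = mex{4,3,2,1} = 0
G(6) = mex{0,4,3,2} = 1
G(7) = mex{1,0,4,3} = 2
G(8) = mex{2,1,0,4} = 3
G(9) = mex{3,2,1,0} = 4
G(10) = mex{4,3,2,1} = 0
G(11) = mex{0,4,3,2} = 1
G(12) = mex{1,0,4,3} = 2
G(13) = mex{2,1,0,4} = 3
G(14) = mex{3,2,1,0} = 4
G(15) = mex{4,3,2,1} = 0
G(16) = mex{0,4,3,2} = 1
G(17) = mex{1,0,4,3} = 2
G(18) = mex{2,1,0,4} = 3
G(19) = mex{3,2,1,0} = 4
G_B(19) = 4.
Heap C, S = {1, 4, 5, 6}:
n :  0  1  2  3  4  5  6  7  8  9 10 11 12 13
G :  0  1  0  1  2  3  2  3  4  0  1  0  1  2
G_C(13) = 2.
Combined Grundy value = 0 ⊕ 4 ⊕ 2 = 6.

6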